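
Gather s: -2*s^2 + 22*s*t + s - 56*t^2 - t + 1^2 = -2*s^2 + s*(22*t + 1) - 56*t^2 - t + 1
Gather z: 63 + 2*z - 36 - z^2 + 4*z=-z^2 + 6*z + 27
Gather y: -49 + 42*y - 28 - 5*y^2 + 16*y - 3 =-5*y^2 + 58*y - 80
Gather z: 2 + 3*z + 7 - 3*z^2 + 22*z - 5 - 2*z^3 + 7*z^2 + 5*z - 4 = -2*z^3 + 4*z^2 + 30*z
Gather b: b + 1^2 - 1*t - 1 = b - t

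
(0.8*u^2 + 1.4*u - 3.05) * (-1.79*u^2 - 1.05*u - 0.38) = -1.432*u^4 - 3.346*u^3 + 3.6855*u^2 + 2.6705*u + 1.159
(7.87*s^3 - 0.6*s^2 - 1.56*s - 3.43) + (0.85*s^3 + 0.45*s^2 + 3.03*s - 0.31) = 8.72*s^3 - 0.15*s^2 + 1.47*s - 3.74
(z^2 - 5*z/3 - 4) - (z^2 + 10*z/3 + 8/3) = -5*z - 20/3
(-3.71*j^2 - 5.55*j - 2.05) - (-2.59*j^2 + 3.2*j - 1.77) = -1.12*j^2 - 8.75*j - 0.28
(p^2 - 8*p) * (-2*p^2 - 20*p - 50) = -2*p^4 - 4*p^3 + 110*p^2 + 400*p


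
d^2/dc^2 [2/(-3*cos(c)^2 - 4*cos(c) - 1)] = 2*(36*sin(c)^4 - 22*sin(c)^2 - 49*cos(c) + 9*cos(3*c) - 40)/((cos(c) + 1)^3*(3*cos(c) + 1)^3)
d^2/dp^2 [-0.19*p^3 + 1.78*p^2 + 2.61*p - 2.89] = 3.56 - 1.14*p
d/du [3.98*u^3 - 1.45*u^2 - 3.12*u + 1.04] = 11.94*u^2 - 2.9*u - 3.12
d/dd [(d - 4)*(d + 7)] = 2*d + 3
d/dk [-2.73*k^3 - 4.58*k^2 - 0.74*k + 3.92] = -8.19*k^2 - 9.16*k - 0.74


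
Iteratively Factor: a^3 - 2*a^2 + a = (a)*(a^2 - 2*a + 1) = a*(a - 1)*(a - 1)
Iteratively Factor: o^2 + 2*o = (o + 2)*(o)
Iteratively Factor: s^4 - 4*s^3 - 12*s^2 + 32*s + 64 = (s + 2)*(s^3 - 6*s^2 + 32) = (s - 4)*(s + 2)*(s^2 - 2*s - 8) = (s - 4)*(s + 2)^2*(s - 4)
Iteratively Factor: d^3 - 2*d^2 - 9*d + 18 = (d + 3)*(d^2 - 5*d + 6) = (d - 2)*(d + 3)*(d - 3)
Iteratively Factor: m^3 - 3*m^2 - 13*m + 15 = (m - 1)*(m^2 - 2*m - 15) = (m - 1)*(m + 3)*(m - 5)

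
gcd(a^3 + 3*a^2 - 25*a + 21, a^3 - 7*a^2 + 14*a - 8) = a - 1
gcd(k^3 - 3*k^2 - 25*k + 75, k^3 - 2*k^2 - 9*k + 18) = k - 3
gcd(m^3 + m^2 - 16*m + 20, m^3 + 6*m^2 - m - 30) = m^2 + 3*m - 10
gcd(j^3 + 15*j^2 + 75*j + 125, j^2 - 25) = j + 5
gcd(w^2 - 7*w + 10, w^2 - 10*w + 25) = w - 5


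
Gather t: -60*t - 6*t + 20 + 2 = 22 - 66*t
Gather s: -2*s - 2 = -2*s - 2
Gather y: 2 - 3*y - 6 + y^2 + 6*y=y^2 + 3*y - 4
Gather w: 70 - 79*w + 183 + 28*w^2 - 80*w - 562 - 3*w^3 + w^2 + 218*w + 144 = -3*w^3 + 29*w^2 + 59*w - 165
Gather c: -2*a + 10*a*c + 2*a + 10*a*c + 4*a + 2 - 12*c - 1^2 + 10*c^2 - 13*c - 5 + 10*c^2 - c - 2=4*a + 20*c^2 + c*(20*a - 26) - 6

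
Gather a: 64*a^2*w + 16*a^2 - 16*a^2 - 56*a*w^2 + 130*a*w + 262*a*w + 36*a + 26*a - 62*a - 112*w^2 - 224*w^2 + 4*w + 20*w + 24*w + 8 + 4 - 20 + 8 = 64*a^2*w + a*(-56*w^2 + 392*w) - 336*w^2 + 48*w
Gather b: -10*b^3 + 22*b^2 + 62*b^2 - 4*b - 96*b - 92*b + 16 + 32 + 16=-10*b^3 + 84*b^2 - 192*b + 64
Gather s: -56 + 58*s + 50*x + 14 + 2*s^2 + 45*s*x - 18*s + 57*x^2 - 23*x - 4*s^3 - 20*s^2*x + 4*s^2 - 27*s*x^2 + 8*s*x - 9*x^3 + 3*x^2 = -4*s^3 + s^2*(6 - 20*x) + s*(-27*x^2 + 53*x + 40) - 9*x^3 + 60*x^2 + 27*x - 42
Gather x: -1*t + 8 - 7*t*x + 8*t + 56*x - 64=7*t + x*(56 - 7*t) - 56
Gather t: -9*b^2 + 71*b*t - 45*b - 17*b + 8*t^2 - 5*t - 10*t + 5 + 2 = -9*b^2 - 62*b + 8*t^2 + t*(71*b - 15) + 7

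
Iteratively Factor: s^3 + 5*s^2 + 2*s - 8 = (s + 2)*(s^2 + 3*s - 4) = (s + 2)*(s + 4)*(s - 1)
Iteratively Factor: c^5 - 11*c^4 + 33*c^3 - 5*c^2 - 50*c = (c - 5)*(c^4 - 6*c^3 + 3*c^2 + 10*c) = (c - 5)*(c + 1)*(c^3 - 7*c^2 + 10*c) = (c - 5)*(c - 2)*(c + 1)*(c^2 - 5*c) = (c - 5)^2*(c - 2)*(c + 1)*(c)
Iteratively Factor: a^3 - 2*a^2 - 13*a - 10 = (a + 1)*(a^2 - 3*a - 10) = (a - 5)*(a + 1)*(a + 2)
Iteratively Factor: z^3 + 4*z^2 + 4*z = (z + 2)*(z^2 + 2*z) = z*(z + 2)*(z + 2)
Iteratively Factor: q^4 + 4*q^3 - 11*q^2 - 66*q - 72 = (q + 3)*(q^3 + q^2 - 14*q - 24) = (q + 3)^2*(q^2 - 2*q - 8) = (q - 4)*(q + 3)^2*(q + 2)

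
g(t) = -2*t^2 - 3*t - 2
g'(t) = -4*t - 3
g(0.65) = -4.80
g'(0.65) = -5.60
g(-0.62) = -0.91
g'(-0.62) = -0.52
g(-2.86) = -9.78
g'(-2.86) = 8.44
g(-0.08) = -1.77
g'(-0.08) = -2.68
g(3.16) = -31.45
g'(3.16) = -15.64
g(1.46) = -10.64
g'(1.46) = -8.84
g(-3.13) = -12.20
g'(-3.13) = 9.52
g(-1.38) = -1.67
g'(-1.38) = 2.52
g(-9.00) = -137.00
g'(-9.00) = 33.00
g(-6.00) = -56.00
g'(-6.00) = 21.00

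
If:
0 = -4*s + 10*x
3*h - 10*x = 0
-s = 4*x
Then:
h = 0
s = 0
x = 0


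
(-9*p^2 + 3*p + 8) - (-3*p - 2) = -9*p^2 + 6*p + 10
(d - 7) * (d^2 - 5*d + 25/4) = d^3 - 12*d^2 + 165*d/4 - 175/4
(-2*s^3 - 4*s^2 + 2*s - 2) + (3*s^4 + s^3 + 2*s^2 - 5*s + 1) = 3*s^4 - s^3 - 2*s^2 - 3*s - 1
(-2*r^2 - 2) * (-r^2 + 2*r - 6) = 2*r^4 - 4*r^3 + 14*r^2 - 4*r + 12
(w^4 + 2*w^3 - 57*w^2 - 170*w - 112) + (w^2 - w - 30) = w^4 + 2*w^3 - 56*w^2 - 171*w - 142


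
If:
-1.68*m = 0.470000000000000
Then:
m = -0.28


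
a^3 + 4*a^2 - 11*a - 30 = (a - 3)*(a + 2)*(a + 5)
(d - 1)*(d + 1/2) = d^2 - d/2 - 1/2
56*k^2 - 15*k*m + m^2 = (-8*k + m)*(-7*k + m)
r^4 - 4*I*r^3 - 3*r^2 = r^2*(r - 3*I)*(r - I)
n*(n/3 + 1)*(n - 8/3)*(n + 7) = n^4/3 + 22*n^3/9 - 17*n^2/9 - 56*n/3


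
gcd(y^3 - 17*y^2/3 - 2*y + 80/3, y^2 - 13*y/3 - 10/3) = y - 5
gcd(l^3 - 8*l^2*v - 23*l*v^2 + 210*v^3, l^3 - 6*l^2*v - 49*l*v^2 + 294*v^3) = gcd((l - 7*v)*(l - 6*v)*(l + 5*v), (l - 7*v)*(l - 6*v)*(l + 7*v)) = l^2 - 13*l*v + 42*v^2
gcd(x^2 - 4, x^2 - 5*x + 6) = x - 2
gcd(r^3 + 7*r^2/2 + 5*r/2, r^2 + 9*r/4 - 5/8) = r + 5/2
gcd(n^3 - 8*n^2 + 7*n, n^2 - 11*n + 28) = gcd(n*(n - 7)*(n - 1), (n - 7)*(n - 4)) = n - 7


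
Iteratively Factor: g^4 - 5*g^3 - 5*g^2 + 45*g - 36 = (g - 1)*(g^3 - 4*g^2 - 9*g + 36) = (g - 3)*(g - 1)*(g^2 - g - 12) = (g - 4)*(g - 3)*(g - 1)*(g + 3)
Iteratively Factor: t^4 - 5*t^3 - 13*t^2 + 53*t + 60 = (t - 4)*(t^3 - t^2 - 17*t - 15) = (t - 4)*(t + 1)*(t^2 - 2*t - 15) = (t - 5)*(t - 4)*(t + 1)*(t + 3)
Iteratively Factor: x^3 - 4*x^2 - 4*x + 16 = (x - 2)*(x^2 - 2*x - 8) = (x - 4)*(x - 2)*(x + 2)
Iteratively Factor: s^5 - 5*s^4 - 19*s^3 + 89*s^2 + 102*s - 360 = (s - 2)*(s^4 - 3*s^3 - 25*s^2 + 39*s + 180) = (s - 4)*(s - 2)*(s^3 + s^2 - 21*s - 45) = (s - 4)*(s - 2)*(s + 3)*(s^2 - 2*s - 15) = (s - 5)*(s - 4)*(s - 2)*(s + 3)*(s + 3)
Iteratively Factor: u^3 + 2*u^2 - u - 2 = (u + 2)*(u^2 - 1) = (u - 1)*(u + 2)*(u + 1)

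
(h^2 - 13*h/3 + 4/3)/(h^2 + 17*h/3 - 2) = (h - 4)/(h + 6)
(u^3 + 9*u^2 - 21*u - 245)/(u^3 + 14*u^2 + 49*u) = (u - 5)/u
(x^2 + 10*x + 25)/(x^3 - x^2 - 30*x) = (x + 5)/(x*(x - 6))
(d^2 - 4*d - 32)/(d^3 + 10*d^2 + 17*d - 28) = (d - 8)/(d^2 + 6*d - 7)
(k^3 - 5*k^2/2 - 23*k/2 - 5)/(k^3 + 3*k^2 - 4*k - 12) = (k^2 - 9*k/2 - 5/2)/(k^2 + k - 6)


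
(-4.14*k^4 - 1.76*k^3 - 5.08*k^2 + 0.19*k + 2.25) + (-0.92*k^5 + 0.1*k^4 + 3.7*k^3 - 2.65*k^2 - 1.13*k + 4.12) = -0.92*k^5 - 4.04*k^4 + 1.94*k^3 - 7.73*k^2 - 0.94*k + 6.37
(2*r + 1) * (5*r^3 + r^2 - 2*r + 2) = 10*r^4 + 7*r^3 - 3*r^2 + 2*r + 2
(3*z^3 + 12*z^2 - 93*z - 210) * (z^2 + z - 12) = 3*z^5 + 15*z^4 - 117*z^3 - 447*z^2 + 906*z + 2520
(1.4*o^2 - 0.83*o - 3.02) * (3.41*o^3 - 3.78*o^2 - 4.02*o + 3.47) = 4.774*o^5 - 8.1223*o^4 - 12.7888*o^3 + 19.6102*o^2 + 9.2603*o - 10.4794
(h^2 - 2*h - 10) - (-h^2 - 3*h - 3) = 2*h^2 + h - 7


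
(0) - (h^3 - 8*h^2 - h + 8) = -h^3 + 8*h^2 + h - 8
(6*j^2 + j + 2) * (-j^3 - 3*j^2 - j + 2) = -6*j^5 - 19*j^4 - 11*j^3 + 5*j^2 + 4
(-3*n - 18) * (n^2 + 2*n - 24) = -3*n^3 - 24*n^2 + 36*n + 432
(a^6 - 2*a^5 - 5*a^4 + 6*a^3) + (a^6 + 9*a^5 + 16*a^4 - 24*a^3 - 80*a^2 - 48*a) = 2*a^6 + 7*a^5 + 11*a^4 - 18*a^3 - 80*a^2 - 48*a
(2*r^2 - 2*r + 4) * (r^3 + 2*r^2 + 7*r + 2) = 2*r^5 + 2*r^4 + 14*r^3 - 2*r^2 + 24*r + 8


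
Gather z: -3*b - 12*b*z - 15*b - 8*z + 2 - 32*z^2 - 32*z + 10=-18*b - 32*z^2 + z*(-12*b - 40) + 12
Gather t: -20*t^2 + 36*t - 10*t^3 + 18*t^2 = -10*t^3 - 2*t^2 + 36*t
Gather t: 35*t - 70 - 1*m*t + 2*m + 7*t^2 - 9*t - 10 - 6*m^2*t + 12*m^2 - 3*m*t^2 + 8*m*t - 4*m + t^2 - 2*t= 12*m^2 - 2*m + t^2*(8 - 3*m) + t*(-6*m^2 + 7*m + 24) - 80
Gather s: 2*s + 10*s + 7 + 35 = 12*s + 42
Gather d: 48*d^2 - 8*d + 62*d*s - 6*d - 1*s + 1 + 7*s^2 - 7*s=48*d^2 + d*(62*s - 14) + 7*s^2 - 8*s + 1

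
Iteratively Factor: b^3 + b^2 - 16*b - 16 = (b + 4)*(b^2 - 3*b - 4) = (b - 4)*(b + 4)*(b + 1)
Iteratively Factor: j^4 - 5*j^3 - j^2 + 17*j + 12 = (j - 3)*(j^3 - 2*j^2 - 7*j - 4) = (j - 4)*(j - 3)*(j^2 + 2*j + 1) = (j - 4)*(j - 3)*(j + 1)*(j + 1)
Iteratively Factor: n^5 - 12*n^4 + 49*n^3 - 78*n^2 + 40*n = (n)*(n^4 - 12*n^3 + 49*n^2 - 78*n + 40) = n*(n - 2)*(n^3 - 10*n^2 + 29*n - 20) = n*(n - 5)*(n - 2)*(n^2 - 5*n + 4) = n*(n - 5)*(n - 2)*(n - 1)*(n - 4)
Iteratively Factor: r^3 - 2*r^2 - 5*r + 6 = (r + 2)*(r^2 - 4*r + 3) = (r - 1)*(r + 2)*(r - 3)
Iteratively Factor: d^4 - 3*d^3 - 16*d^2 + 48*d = (d)*(d^3 - 3*d^2 - 16*d + 48) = d*(d + 4)*(d^2 - 7*d + 12) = d*(d - 3)*(d + 4)*(d - 4)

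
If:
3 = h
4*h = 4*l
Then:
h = 3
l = 3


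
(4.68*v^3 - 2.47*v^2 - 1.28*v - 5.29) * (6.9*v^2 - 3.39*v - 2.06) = 32.292*v^5 - 32.9082*v^4 - 10.0995*v^3 - 27.0736*v^2 + 20.5699*v + 10.8974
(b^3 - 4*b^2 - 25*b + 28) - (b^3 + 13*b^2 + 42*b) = -17*b^2 - 67*b + 28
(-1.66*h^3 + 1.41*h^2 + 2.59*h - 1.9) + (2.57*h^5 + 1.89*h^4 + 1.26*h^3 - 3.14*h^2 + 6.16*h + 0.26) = 2.57*h^5 + 1.89*h^4 - 0.4*h^3 - 1.73*h^2 + 8.75*h - 1.64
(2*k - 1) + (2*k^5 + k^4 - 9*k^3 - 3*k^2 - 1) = 2*k^5 + k^4 - 9*k^3 - 3*k^2 + 2*k - 2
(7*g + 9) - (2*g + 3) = 5*g + 6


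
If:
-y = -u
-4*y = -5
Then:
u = 5/4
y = 5/4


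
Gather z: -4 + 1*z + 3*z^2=3*z^2 + z - 4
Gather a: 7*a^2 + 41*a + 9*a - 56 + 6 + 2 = 7*a^2 + 50*a - 48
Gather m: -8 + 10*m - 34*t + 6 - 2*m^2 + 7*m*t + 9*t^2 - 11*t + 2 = -2*m^2 + m*(7*t + 10) + 9*t^2 - 45*t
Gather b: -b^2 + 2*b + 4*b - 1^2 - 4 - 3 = -b^2 + 6*b - 8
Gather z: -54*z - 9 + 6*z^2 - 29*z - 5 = 6*z^2 - 83*z - 14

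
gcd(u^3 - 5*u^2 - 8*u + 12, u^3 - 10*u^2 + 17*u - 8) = u - 1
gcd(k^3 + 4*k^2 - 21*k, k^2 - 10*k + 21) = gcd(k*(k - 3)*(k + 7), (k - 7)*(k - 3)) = k - 3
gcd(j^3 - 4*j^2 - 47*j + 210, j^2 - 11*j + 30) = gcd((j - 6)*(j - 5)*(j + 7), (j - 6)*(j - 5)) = j^2 - 11*j + 30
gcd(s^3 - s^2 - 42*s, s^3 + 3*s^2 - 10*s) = s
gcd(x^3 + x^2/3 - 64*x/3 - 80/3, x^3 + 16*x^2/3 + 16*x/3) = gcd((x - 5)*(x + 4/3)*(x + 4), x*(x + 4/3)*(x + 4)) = x^2 + 16*x/3 + 16/3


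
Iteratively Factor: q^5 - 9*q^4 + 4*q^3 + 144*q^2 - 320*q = (q - 5)*(q^4 - 4*q^3 - 16*q^2 + 64*q) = (q - 5)*(q - 4)*(q^3 - 16*q) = (q - 5)*(q - 4)^2*(q^2 + 4*q) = q*(q - 5)*(q - 4)^2*(q + 4)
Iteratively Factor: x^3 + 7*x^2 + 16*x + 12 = (x + 2)*(x^2 + 5*x + 6) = (x + 2)*(x + 3)*(x + 2)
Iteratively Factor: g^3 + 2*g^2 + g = (g)*(g^2 + 2*g + 1) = g*(g + 1)*(g + 1)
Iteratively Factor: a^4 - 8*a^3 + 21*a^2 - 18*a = (a)*(a^3 - 8*a^2 + 21*a - 18) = a*(a - 3)*(a^2 - 5*a + 6) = a*(a - 3)*(a - 2)*(a - 3)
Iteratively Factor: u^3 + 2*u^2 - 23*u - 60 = (u - 5)*(u^2 + 7*u + 12) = (u - 5)*(u + 4)*(u + 3)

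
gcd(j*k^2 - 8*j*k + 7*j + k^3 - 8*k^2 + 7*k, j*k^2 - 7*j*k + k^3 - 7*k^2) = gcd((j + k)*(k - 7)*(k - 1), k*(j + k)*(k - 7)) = j*k - 7*j + k^2 - 7*k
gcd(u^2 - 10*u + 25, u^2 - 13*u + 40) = u - 5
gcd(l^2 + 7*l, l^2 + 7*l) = l^2 + 7*l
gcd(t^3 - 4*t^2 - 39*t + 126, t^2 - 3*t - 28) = t - 7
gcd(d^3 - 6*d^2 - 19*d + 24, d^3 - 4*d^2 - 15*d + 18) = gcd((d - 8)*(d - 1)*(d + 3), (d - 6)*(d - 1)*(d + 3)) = d^2 + 2*d - 3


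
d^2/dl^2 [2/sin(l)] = 2*(cos(l)^2 + 1)/sin(l)^3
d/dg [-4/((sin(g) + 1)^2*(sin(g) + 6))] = 4*(3*sin(g) + 13)*cos(g)/((sin(g) + 1)^3*(sin(g) + 6)^2)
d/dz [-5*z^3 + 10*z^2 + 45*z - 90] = -15*z^2 + 20*z + 45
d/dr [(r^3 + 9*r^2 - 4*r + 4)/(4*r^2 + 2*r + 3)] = (4*r^4 + 4*r^3 + 43*r^2 + 22*r - 20)/(16*r^4 + 16*r^3 + 28*r^2 + 12*r + 9)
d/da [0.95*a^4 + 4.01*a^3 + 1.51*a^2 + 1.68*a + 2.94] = 3.8*a^3 + 12.03*a^2 + 3.02*a + 1.68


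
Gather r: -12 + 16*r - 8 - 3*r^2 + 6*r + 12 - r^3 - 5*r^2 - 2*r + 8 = -r^3 - 8*r^2 + 20*r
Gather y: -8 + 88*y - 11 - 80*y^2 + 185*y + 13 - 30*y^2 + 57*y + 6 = -110*y^2 + 330*y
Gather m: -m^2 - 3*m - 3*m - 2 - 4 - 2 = -m^2 - 6*m - 8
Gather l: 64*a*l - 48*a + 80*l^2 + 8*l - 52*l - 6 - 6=-48*a + 80*l^2 + l*(64*a - 44) - 12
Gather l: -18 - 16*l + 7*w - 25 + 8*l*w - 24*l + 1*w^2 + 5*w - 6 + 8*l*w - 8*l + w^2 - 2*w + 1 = l*(16*w - 48) + 2*w^2 + 10*w - 48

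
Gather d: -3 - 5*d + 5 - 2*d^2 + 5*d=2 - 2*d^2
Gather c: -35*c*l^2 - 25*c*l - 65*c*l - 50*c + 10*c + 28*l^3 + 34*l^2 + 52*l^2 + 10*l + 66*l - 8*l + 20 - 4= c*(-35*l^2 - 90*l - 40) + 28*l^3 + 86*l^2 + 68*l + 16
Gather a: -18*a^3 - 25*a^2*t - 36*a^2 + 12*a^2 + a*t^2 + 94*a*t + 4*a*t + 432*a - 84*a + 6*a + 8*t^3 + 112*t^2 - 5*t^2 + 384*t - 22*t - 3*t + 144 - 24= -18*a^3 + a^2*(-25*t - 24) + a*(t^2 + 98*t + 354) + 8*t^3 + 107*t^2 + 359*t + 120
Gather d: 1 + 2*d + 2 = 2*d + 3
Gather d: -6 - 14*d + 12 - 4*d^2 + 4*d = -4*d^2 - 10*d + 6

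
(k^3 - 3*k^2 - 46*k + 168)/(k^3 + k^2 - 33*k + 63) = (k^2 - 10*k + 24)/(k^2 - 6*k + 9)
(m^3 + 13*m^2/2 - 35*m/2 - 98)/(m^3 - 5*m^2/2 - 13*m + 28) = (m + 7)/(m - 2)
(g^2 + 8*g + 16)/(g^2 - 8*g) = (g^2 + 8*g + 16)/(g*(g - 8))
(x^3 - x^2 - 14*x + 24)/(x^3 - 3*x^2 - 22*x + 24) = (x^2 - 5*x + 6)/(x^2 - 7*x + 6)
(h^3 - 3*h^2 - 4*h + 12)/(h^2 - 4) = h - 3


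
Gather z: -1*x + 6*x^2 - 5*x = 6*x^2 - 6*x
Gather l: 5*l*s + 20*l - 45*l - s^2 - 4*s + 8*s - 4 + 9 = l*(5*s - 25) - s^2 + 4*s + 5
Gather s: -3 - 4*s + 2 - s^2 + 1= -s^2 - 4*s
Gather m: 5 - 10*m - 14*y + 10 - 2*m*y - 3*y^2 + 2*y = m*(-2*y - 10) - 3*y^2 - 12*y + 15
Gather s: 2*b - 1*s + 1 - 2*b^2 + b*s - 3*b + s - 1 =-2*b^2 + b*s - b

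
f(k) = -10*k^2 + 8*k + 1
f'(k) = 8 - 20*k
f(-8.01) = -704.68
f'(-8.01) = 168.20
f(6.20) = -333.80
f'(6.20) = -116.00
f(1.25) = -4.62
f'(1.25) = -17.00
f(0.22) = 2.28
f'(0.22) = 3.60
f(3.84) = -115.74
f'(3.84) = -68.80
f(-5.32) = -324.58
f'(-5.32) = 114.40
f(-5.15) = -305.42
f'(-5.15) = 111.00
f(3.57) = -97.89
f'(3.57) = -63.40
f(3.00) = -65.00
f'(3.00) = -52.00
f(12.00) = -1343.00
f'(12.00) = -232.00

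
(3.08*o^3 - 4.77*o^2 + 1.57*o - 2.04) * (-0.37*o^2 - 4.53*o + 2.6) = -1.1396*o^5 - 12.1875*o^4 + 29.0352*o^3 - 18.7593*o^2 + 13.3232*o - 5.304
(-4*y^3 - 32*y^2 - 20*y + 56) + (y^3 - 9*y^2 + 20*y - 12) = -3*y^3 - 41*y^2 + 44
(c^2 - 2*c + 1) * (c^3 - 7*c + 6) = c^5 - 2*c^4 - 6*c^3 + 20*c^2 - 19*c + 6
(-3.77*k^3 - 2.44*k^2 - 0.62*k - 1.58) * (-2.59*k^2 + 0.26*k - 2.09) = 9.7643*k^5 + 5.3394*k^4 + 8.8507*k^3 + 9.0306*k^2 + 0.885*k + 3.3022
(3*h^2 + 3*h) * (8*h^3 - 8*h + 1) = 24*h^5 + 24*h^4 - 24*h^3 - 21*h^2 + 3*h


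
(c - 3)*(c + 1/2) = c^2 - 5*c/2 - 3/2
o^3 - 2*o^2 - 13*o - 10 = (o - 5)*(o + 1)*(o + 2)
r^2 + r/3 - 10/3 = (r - 5/3)*(r + 2)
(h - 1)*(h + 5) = h^2 + 4*h - 5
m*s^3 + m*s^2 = s^2*(m*s + m)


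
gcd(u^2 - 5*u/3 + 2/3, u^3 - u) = u - 1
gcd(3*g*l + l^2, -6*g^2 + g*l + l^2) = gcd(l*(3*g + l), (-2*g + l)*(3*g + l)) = 3*g + l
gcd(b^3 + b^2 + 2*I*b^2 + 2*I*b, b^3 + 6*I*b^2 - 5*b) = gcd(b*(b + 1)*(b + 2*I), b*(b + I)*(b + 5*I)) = b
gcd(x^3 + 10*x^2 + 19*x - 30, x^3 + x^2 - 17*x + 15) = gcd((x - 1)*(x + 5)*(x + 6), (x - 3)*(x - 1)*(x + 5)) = x^2 + 4*x - 5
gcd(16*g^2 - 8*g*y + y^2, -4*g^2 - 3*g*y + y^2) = -4*g + y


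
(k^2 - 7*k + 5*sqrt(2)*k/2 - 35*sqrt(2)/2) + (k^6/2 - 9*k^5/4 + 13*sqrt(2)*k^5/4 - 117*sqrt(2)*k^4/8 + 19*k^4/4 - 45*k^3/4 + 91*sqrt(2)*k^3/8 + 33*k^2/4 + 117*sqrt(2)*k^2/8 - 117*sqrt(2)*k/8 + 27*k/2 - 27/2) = k^6/2 - 9*k^5/4 + 13*sqrt(2)*k^5/4 - 117*sqrt(2)*k^4/8 + 19*k^4/4 - 45*k^3/4 + 91*sqrt(2)*k^3/8 + 37*k^2/4 + 117*sqrt(2)*k^2/8 - 97*sqrt(2)*k/8 + 13*k/2 - 35*sqrt(2)/2 - 27/2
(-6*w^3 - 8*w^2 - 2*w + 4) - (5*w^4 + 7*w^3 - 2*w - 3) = -5*w^4 - 13*w^3 - 8*w^2 + 7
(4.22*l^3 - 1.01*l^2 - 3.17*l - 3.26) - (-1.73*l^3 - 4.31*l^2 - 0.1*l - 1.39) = 5.95*l^3 + 3.3*l^2 - 3.07*l - 1.87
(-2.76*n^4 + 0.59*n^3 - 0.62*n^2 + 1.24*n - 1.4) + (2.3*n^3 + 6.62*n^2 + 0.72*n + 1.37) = -2.76*n^4 + 2.89*n^3 + 6.0*n^2 + 1.96*n - 0.0299999999999998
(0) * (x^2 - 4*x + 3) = 0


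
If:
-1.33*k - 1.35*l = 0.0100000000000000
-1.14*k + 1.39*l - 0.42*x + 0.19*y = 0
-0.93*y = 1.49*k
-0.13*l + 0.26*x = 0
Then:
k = -0.00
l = -0.00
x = -0.00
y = 0.01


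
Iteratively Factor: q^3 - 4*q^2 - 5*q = (q)*(q^2 - 4*q - 5) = q*(q - 5)*(q + 1)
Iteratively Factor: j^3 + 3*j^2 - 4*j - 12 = (j - 2)*(j^2 + 5*j + 6) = (j - 2)*(j + 3)*(j + 2)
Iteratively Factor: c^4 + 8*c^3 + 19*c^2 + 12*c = (c)*(c^3 + 8*c^2 + 19*c + 12) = c*(c + 1)*(c^2 + 7*c + 12) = c*(c + 1)*(c + 3)*(c + 4)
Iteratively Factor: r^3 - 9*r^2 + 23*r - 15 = (r - 1)*(r^2 - 8*r + 15) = (r - 5)*(r - 1)*(r - 3)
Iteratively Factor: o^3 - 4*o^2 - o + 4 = (o - 4)*(o^2 - 1) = (o - 4)*(o - 1)*(o + 1)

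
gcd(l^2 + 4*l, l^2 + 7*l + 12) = l + 4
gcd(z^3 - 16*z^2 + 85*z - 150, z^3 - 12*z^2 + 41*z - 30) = z^2 - 11*z + 30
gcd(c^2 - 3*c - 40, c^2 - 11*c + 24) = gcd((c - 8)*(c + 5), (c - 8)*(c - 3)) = c - 8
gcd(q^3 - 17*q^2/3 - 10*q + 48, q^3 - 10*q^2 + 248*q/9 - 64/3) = q^2 - 26*q/3 + 16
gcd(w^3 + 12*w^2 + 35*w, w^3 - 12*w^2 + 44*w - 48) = 1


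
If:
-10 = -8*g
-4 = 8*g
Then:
No Solution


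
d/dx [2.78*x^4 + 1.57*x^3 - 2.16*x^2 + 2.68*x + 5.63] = 11.12*x^3 + 4.71*x^2 - 4.32*x + 2.68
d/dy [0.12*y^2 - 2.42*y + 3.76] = 0.24*y - 2.42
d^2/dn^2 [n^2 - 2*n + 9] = 2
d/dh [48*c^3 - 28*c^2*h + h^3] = -28*c^2 + 3*h^2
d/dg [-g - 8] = -1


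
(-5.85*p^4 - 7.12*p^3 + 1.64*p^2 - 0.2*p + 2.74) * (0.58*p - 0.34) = -3.393*p^5 - 2.1406*p^4 + 3.372*p^3 - 0.6736*p^2 + 1.6572*p - 0.9316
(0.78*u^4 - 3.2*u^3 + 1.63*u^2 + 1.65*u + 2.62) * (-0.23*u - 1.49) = -0.1794*u^5 - 0.4262*u^4 + 4.3931*u^3 - 2.8082*u^2 - 3.0611*u - 3.9038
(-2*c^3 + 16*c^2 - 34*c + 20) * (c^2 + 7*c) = -2*c^5 + 2*c^4 + 78*c^3 - 218*c^2 + 140*c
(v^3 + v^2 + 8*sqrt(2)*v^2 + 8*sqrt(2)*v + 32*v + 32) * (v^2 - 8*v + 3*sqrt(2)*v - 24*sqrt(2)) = v^5 - 7*v^4 + 11*sqrt(2)*v^4 - 77*sqrt(2)*v^3 + 72*v^3 - 560*v^2 + 8*sqrt(2)*v^2 - 672*sqrt(2)*v - 640*v - 768*sqrt(2)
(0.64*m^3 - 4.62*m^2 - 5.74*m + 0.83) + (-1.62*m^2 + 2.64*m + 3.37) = 0.64*m^3 - 6.24*m^2 - 3.1*m + 4.2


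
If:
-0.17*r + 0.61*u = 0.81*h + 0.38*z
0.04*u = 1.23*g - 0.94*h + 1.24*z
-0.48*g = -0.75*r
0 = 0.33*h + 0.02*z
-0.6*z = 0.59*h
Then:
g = 0.00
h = 0.00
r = 0.00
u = 0.00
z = 0.00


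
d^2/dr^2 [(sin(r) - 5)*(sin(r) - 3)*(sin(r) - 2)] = -9*sin(r)^3 + 40*sin(r)^2 - 25*sin(r) - 20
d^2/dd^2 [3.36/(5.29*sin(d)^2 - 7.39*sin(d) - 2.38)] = (376.106304*sin(d)^4 - 394.058448*sin(d)^3 - 211.450512*sin(d)^2 + 729.020544*sin(d) - 451.599456)/(-5.29*sin(d)^2 + 7.39*sin(d) + 2.38)^3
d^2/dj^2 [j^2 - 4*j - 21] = 2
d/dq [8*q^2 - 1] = 16*q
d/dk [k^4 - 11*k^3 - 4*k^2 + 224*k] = 4*k^3 - 33*k^2 - 8*k + 224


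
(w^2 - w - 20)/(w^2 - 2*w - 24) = (w - 5)/(w - 6)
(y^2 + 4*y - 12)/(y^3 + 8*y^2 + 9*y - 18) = (y - 2)/(y^2 + 2*y - 3)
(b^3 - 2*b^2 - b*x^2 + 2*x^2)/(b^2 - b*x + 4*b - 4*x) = (b^2 + b*x - 2*b - 2*x)/(b + 4)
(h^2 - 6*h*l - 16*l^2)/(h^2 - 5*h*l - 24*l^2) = (h + 2*l)/(h + 3*l)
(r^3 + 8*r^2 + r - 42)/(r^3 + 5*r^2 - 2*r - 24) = (r + 7)/(r + 4)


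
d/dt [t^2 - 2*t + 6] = 2*t - 2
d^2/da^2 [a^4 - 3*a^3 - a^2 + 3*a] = 12*a^2 - 18*a - 2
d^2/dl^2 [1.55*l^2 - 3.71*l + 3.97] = 3.10000000000000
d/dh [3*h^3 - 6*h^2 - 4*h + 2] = 9*h^2 - 12*h - 4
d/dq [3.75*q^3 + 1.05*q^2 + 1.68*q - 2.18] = 11.25*q^2 + 2.1*q + 1.68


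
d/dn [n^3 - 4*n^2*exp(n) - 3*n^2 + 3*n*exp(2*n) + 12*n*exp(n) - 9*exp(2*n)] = -4*n^2*exp(n) + 3*n^2 + 6*n*exp(2*n) + 4*n*exp(n) - 6*n - 15*exp(2*n) + 12*exp(n)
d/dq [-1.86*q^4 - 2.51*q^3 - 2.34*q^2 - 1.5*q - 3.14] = -7.44*q^3 - 7.53*q^2 - 4.68*q - 1.5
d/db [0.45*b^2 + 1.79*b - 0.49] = 0.9*b + 1.79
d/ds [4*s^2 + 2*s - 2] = 8*s + 2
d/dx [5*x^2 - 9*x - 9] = 10*x - 9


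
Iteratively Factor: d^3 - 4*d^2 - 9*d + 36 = (d - 3)*(d^2 - d - 12) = (d - 4)*(d - 3)*(d + 3)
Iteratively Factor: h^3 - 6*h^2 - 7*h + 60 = (h - 5)*(h^2 - h - 12) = (h - 5)*(h + 3)*(h - 4)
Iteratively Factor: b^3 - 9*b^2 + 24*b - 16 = (b - 4)*(b^2 - 5*b + 4) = (b - 4)*(b - 1)*(b - 4)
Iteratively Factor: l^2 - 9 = (l - 3)*(l + 3)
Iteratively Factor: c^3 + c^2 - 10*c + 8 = (c - 1)*(c^2 + 2*c - 8) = (c - 1)*(c + 4)*(c - 2)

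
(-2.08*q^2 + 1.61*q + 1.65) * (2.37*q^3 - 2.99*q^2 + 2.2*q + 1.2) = -4.9296*q^5 + 10.0349*q^4 - 5.4794*q^3 - 3.8875*q^2 + 5.562*q + 1.98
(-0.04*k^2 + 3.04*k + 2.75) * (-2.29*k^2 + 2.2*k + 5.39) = 0.0916*k^4 - 7.0496*k^3 + 0.1749*k^2 + 22.4356*k + 14.8225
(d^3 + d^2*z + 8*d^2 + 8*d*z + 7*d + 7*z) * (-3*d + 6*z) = -3*d^4 + 3*d^3*z - 24*d^3 + 6*d^2*z^2 + 24*d^2*z - 21*d^2 + 48*d*z^2 + 21*d*z + 42*z^2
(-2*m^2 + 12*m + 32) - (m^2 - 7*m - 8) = -3*m^2 + 19*m + 40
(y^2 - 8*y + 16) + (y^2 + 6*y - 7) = 2*y^2 - 2*y + 9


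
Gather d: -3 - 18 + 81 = 60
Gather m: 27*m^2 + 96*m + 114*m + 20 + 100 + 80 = 27*m^2 + 210*m + 200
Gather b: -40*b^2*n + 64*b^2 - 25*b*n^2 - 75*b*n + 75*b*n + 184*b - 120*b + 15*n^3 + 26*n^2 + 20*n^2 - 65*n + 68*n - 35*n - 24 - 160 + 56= b^2*(64 - 40*n) + b*(64 - 25*n^2) + 15*n^3 + 46*n^2 - 32*n - 128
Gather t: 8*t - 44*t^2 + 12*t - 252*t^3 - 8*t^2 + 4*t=-252*t^3 - 52*t^2 + 24*t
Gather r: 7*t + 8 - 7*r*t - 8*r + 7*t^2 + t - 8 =r*(-7*t - 8) + 7*t^2 + 8*t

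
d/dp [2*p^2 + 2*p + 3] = 4*p + 2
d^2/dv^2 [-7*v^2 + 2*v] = -14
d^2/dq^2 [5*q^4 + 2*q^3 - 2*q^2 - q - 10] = 60*q^2 + 12*q - 4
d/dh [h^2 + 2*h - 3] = 2*h + 2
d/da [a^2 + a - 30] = 2*a + 1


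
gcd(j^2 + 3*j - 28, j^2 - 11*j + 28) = j - 4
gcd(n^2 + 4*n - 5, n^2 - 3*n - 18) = 1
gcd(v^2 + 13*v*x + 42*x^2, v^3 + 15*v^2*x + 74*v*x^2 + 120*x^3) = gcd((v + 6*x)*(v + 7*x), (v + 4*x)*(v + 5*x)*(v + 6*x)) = v + 6*x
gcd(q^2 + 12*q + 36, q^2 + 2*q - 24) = q + 6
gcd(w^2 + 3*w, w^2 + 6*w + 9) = w + 3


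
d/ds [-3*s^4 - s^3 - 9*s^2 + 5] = 3*s*(-4*s^2 - s - 6)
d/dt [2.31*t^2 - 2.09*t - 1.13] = 4.62*t - 2.09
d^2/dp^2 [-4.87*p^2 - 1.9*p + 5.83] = -9.74000000000000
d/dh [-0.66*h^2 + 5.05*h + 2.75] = 5.05 - 1.32*h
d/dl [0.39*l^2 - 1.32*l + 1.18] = 0.78*l - 1.32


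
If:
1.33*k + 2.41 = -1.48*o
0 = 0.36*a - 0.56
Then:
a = 1.56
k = -1.11278195488722*o - 1.81203007518797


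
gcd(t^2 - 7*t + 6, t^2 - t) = t - 1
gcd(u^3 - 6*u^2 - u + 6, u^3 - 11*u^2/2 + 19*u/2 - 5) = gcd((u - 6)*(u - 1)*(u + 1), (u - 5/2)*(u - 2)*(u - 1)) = u - 1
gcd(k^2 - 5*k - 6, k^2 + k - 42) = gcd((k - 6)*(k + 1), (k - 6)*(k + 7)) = k - 6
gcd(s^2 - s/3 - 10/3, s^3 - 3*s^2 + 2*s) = s - 2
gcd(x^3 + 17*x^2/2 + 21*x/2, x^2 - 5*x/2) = x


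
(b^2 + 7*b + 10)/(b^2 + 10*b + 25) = (b + 2)/(b + 5)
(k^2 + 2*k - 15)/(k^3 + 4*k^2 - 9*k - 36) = (k + 5)/(k^2 + 7*k + 12)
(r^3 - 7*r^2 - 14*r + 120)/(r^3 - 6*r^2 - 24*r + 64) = (r^2 - 11*r + 30)/(r^2 - 10*r + 16)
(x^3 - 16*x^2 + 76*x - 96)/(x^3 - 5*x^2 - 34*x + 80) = (x - 6)/(x + 5)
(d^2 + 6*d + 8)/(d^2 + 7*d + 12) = (d + 2)/(d + 3)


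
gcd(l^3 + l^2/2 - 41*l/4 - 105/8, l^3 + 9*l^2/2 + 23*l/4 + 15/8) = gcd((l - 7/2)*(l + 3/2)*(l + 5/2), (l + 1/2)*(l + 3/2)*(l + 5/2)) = l^2 + 4*l + 15/4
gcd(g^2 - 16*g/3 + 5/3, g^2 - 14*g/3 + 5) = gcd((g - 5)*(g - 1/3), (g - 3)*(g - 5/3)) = 1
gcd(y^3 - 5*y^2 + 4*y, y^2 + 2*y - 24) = y - 4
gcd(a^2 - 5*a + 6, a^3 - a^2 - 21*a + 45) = a - 3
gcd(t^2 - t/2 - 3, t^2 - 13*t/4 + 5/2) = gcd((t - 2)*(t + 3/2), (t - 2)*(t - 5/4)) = t - 2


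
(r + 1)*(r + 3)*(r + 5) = r^3 + 9*r^2 + 23*r + 15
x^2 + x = x*(x + 1)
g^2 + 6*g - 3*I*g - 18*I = (g + 6)*(g - 3*I)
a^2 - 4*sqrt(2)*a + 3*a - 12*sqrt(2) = (a + 3)*(a - 4*sqrt(2))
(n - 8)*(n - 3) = n^2 - 11*n + 24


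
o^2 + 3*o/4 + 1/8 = (o + 1/4)*(o + 1/2)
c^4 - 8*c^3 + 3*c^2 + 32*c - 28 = (c - 7)*(c - 2)*(c - 1)*(c + 2)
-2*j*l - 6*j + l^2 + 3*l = (-2*j + l)*(l + 3)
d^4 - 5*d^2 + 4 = (d - 2)*(d - 1)*(d + 1)*(d + 2)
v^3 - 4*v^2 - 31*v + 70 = (v - 7)*(v - 2)*(v + 5)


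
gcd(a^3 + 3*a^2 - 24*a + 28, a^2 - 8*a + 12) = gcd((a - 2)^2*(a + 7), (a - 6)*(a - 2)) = a - 2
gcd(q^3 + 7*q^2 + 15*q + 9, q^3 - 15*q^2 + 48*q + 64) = q + 1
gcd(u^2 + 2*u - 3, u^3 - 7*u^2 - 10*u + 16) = u - 1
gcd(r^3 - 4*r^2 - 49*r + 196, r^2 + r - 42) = r + 7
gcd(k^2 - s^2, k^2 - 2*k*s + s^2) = -k + s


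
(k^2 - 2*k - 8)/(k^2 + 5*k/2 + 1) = 2*(k - 4)/(2*k + 1)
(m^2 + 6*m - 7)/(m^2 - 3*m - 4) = (-m^2 - 6*m + 7)/(-m^2 + 3*m + 4)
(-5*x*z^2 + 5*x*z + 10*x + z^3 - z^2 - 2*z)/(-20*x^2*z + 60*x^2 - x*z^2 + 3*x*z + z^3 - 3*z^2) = (z^2 - z - 2)/(4*x*z - 12*x + z^2 - 3*z)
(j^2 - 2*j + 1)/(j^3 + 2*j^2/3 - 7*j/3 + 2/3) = 3*(j - 1)/(3*j^2 + 5*j - 2)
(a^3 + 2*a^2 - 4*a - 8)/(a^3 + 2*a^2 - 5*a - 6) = (a^2 + 4*a + 4)/(a^2 + 4*a + 3)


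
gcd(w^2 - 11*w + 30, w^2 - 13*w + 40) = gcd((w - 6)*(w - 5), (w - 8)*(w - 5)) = w - 5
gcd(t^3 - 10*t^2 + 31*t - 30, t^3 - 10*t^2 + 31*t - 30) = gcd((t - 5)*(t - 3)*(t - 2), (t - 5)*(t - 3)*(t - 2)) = t^3 - 10*t^2 + 31*t - 30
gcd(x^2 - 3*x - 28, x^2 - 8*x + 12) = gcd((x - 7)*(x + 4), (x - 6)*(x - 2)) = 1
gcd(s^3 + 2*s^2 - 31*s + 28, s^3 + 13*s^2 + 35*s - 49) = s^2 + 6*s - 7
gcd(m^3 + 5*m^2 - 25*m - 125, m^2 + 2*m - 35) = m - 5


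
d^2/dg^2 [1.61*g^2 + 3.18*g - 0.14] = 3.22000000000000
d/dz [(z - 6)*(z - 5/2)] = 2*z - 17/2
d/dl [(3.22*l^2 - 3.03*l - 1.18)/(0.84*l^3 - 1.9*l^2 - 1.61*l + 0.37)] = (-2.7048*l^4 + 5.0904*l^3 - 7.9676*l^2 - 2.1012*l - 3.0209)/(0.7056*l^6 - 3.192*l^5 + 0.9052*l^4 + 6.7396*l^3 + 1.1861*l^2 - 1.1914*l + 0.1369)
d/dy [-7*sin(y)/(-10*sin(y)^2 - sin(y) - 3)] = 7*(3 - 10*sin(y)^2)*cos(y)/(10*sin(y)^2 + sin(y) + 3)^2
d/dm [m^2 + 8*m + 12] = 2*m + 8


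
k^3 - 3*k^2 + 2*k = k*(k - 2)*(k - 1)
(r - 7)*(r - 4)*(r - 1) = r^3 - 12*r^2 + 39*r - 28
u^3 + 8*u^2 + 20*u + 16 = (u + 2)^2*(u + 4)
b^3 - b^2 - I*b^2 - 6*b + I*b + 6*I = (b - 3)*(b + 2)*(b - I)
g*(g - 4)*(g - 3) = g^3 - 7*g^2 + 12*g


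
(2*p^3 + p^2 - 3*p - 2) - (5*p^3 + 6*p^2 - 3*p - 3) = -3*p^3 - 5*p^2 + 1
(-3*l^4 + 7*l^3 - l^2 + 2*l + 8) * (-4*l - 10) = 12*l^5 + 2*l^4 - 66*l^3 + 2*l^2 - 52*l - 80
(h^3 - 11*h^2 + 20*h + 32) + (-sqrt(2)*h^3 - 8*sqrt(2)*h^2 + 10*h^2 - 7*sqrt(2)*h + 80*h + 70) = -sqrt(2)*h^3 + h^3 - 8*sqrt(2)*h^2 - h^2 - 7*sqrt(2)*h + 100*h + 102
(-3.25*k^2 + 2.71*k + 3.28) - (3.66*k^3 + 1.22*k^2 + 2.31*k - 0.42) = -3.66*k^3 - 4.47*k^2 + 0.4*k + 3.7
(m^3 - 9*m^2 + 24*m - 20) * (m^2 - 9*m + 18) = m^5 - 18*m^4 + 123*m^3 - 398*m^2 + 612*m - 360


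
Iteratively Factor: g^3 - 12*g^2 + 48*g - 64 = (g - 4)*(g^2 - 8*g + 16) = (g - 4)^2*(g - 4)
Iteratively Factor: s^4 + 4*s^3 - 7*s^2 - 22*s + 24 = (s + 3)*(s^3 + s^2 - 10*s + 8) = (s + 3)*(s + 4)*(s^2 - 3*s + 2) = (s - 2)*(s + 3)*(s + 4)*(s - 1)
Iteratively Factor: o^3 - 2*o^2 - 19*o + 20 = (o - 5)*(o^2 + 3*o - 4) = (o - 5)*(o + 4)*(o - 1)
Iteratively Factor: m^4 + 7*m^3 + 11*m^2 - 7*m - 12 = (m + 1)*(m^3 + 6*m^2 + 5*m - 12) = (m + 1)*(m + 3)*(m^2 + 3*m - 4) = (m + 1)*(m + 3)*(m + 4)*(m - 1)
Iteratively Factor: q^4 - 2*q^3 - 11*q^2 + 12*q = (q - 4)*(q^3 + 2*q^2 - 3*q) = q*(q - 4)*(q^2 + 2*q - 3) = q*(q - 4)*(q + 3)*(q - 1)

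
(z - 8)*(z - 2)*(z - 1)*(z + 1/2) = z^4 - 21*z^3/2 + 41*z^2/2 - 3*z - 8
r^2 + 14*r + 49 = (r + 7)^2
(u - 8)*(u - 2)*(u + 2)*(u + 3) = u^4 - 5*u^3 - 28*u^2 + 20*u + 96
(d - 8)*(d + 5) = d^2 - 3*d - 40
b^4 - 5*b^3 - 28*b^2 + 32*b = b*(b - 8)*(b - 1)*(b + 4)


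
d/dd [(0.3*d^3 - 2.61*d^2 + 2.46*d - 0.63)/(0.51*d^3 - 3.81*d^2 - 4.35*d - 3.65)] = (0.1881*d^4 - 5.1192*d^3 + 18.405*d^2 + 14.2524*d - 11.7195)/(0.2601*d^6 - 3.8862*d^5 + 10.0791*d^4 + 29.424*d^3 + 46.7355*d^2 + 31.755*d + 13.3225)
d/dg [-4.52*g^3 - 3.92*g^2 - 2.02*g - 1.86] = -13.56*g^2 - 7.84*g - 2.02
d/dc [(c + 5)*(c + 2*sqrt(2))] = 2*c + 2*sqrt(2) + 5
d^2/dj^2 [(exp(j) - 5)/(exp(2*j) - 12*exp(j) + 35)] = (exp(j) + 7)*exp(j)/(exp(3*j) - 21*exp(2*j) + 147*exp(j) - 343)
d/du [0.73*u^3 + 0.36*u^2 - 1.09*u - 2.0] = 2.19*u^2 + 0.72*u - 1.09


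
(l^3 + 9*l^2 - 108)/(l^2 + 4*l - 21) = (l^2 + 12*l + 36)/(l + 7)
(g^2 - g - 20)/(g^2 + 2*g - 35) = (g + 4)/(g + 7)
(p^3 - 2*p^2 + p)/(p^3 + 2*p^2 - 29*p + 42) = p*(p^2 - 2*p + 1)/(p^3 + 2*p^2 - 29*p + 42)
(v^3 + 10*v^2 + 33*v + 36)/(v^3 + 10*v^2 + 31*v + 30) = (v^2 + 7*v + 12)/(v^2 + 7*v + 10)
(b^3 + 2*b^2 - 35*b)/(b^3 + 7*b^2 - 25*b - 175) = b/(b + 5)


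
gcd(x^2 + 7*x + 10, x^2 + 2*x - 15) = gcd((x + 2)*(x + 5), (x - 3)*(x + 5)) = x + 5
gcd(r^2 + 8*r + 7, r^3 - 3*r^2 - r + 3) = r + 1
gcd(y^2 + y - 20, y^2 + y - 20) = y^2 + y - 20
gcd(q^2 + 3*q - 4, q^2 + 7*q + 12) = q + 4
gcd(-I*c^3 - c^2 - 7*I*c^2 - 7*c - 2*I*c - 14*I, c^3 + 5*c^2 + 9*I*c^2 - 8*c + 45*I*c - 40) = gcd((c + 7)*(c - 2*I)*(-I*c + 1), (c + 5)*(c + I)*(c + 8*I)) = c + I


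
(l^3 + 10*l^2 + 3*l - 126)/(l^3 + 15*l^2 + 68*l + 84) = (l - 3)/(l + 2)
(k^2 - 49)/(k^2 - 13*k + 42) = (k + 7)/(k - 6)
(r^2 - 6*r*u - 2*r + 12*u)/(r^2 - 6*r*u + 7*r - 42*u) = (r - 2)/(r + 7)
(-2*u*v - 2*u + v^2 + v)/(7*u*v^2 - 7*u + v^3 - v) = (-2*u + v)/(7*u*v - 7*u + v^2 - v)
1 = 1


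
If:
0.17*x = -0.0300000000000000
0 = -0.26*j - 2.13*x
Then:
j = 1.45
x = -0.18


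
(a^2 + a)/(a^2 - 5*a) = (a + 1)/(a - 5)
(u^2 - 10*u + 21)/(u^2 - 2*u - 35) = (u - 3)/(u + 5)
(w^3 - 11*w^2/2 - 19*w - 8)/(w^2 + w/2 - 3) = (2*w^2 - 15*w - 8)/(2*w - 3)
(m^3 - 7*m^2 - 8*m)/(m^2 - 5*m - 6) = m*(m - 8)/(m - 6)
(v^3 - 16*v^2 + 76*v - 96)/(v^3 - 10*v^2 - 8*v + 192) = (v - 2)/(v + 4)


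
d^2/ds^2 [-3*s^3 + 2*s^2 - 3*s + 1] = 4 - 18*s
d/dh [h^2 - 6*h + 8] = 2*h - 6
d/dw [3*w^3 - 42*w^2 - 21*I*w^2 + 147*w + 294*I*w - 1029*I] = 9*w^2 + 42*w*(-2 - I) + 147 + 294*I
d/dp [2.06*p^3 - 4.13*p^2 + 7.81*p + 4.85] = 6.18*p^2 - 8.26*p + 7.81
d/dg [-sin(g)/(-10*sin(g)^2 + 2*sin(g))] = -5*cos(g)/(2*(5*sin(g) - 1)^2)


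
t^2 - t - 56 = (t - 8)*(t + 7)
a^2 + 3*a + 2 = (a + 1)*(a + 2)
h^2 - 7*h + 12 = (h - 4)*(h - 3)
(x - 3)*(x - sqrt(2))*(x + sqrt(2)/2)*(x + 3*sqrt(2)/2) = x^4 - 3*x^3 + sqrt(2)*x^3 - 3*sqrt(2)*x^2 - 5*x^2/2 - 3*sqrt(2)*x/2 + 15*x/2 + 9*sqrt(2)/2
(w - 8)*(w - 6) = w^2 - 14*w + 48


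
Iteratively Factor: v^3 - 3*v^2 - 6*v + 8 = (v - 4)*(v^2 + v - 2) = (v - 4)*(v - 1)*(v + 2)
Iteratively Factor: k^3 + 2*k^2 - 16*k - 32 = (k + 2)*(k^2 - 16) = (k + 2)*(k + 4)*(k - 4)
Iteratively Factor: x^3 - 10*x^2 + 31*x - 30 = (x - 5)*(x^2 - 5*x + 6) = (x - 5)*(x - 3)*(x - 2)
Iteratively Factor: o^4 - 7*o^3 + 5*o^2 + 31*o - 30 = (o - 1)*(o^3 - 6*o^2 - o + 30) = (o - 3)*(o - 1)*(o^2 - 3*o - 10) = (o - 5)*(o - 3)*(o - 1)*(o + 2)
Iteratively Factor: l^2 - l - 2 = (l - 2)*(l + 1)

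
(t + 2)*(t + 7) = t^2 + 9*t + 14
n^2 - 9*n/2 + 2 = (n - 4)*(n - 1/2)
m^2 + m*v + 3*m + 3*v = (m + 3)*(m + v)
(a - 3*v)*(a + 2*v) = a^2 - a*v - 6*v^2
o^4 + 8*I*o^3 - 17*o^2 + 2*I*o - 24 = (o - I)*(o + 2*I)*(o + 3*I)*(o + 4*I)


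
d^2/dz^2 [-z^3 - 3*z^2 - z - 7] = -6*z - 6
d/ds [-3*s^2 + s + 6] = 1 - 6*s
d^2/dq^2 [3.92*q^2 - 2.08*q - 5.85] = 7.84000000000000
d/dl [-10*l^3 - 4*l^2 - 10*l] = -30*l^2 - 8*l - 10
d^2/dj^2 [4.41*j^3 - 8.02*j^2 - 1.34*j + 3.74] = 26.46*j - 16.04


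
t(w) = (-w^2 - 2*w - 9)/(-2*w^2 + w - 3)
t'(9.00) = -0.03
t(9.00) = 0.69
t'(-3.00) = 0.10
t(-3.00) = 0.50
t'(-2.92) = 0.11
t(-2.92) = 0.51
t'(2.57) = -0.51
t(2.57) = 1.52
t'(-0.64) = 1.62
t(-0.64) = 1.82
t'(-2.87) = 0.12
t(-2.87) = 0.51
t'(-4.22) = 0.03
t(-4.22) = 0.43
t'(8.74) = -0.03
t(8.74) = 0.70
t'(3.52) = -0.26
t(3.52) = 1.17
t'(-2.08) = 0.30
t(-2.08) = 0.67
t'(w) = (-2*w - 2)/(-2*w^2 + w - 3) + (4*w - 1)*(-w^2 - 2*w - 9)/(-2*w^2 + w - 3)^2 = 5*(-w^2 - 6*w + 3)/(4*w^4 - 4*w^3 + 13*w^2 - 6*w + 9)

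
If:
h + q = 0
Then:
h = -q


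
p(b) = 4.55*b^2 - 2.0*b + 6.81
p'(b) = 9.1*b - 2.0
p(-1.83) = 25.71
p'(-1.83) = -18.65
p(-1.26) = 16.55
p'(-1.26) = -13.47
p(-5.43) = 151.83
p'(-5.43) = -51.41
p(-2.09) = 30.86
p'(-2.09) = -21.02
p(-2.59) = 42.51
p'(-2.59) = -25.57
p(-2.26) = 34.57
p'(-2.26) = -22.57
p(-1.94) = 27.81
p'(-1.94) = -19.65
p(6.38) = 179.26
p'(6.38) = 56.06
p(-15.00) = 1060.56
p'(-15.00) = -138.50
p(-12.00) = 686.01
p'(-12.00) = -111.20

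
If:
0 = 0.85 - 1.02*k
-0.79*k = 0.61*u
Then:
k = 0.83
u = -1.08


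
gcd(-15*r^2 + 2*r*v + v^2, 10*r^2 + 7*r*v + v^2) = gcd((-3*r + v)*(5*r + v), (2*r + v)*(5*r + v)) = 5*r + v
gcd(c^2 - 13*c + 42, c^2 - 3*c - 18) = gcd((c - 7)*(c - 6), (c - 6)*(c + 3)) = c - 6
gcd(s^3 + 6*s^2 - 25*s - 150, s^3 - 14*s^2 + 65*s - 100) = s - 5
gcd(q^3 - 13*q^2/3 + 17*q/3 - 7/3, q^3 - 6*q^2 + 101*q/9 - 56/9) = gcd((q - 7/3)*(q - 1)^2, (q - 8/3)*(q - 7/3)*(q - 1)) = q^2 - 10*q/3 + 7/3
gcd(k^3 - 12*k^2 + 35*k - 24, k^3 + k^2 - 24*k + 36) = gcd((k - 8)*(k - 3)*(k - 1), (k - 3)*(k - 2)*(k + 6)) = k - 3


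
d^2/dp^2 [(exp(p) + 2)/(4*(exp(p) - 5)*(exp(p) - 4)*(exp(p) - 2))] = (4*exp(6*p) - 15*exp(5*p) - 273*exp(4*p) + 2058*exp(3*p) - 4428*exp(2*p) + 888*exp(p) + 4640)*exp(p)/(4*(exp(9*p) - 33*exp(8*p) + 477*exp(7*p) - 3959*exp(6*p) + 20766*exp(5*p) - 71292*exp(4*p) + 159992*exp(3*p) - 226080*exp(2*p) + 182400*exp(p) - 64000))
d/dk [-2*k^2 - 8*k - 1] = -4*k - 8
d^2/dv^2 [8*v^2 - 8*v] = 16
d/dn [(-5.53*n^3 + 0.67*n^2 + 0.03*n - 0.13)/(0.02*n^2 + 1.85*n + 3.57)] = (-0.1106*n^4 - 20.461*n^3 - 57.9874*n^2 + 4.789*n + 0.3476)/(0.0004*n^4 + 0.074*n^3 + 3.5653*n^2 + 13.209*n + 12.7449)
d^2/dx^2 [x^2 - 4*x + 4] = 2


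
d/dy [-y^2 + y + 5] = 1 - 2*y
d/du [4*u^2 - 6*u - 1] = 8*u - 6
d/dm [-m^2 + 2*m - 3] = 2 - 2*m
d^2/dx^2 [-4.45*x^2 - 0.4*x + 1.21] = -8.90000000000000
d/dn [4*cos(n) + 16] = -4*sin(n)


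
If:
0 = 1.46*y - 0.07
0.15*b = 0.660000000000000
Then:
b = 4.40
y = 0.05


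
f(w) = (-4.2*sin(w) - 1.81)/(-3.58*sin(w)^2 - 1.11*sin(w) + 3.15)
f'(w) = (7.16*sin(w)*cos(w) + 1.11*cos(w))*(-4.2*sin(w) - 1.81)/(-3.58*sin(w)^2 - 1.11*sin(w) + 3.15)^2 - 4.2*cos(w)/(-3.58*sin(w)^2 - 1.11*sin(w) + 3.15)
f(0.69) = -4.52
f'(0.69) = -23.14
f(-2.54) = 0.22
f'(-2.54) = 1.51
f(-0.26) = -0.23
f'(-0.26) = -1.22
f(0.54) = -2.43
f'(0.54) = -8.32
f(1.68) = 4.01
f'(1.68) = 2.11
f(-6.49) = -0.29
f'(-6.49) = -1.24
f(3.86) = 0.41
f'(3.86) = 1.83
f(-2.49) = 0.29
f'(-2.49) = 1.63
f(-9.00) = -0.03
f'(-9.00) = 1.26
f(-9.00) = -0.03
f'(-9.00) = 1.26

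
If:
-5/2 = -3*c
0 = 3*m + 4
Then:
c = 5/6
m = -4/3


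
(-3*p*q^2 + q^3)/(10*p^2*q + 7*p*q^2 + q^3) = q*(-3*p + q)/(10*p^2 + 7*p*q + q^2)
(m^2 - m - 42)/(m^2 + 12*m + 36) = (m - 7)/(m + 6)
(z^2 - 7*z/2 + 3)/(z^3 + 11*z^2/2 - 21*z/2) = (z - 2)/(z*(z + 7))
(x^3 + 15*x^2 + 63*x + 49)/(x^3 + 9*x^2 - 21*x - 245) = (x + 1)/(x - 5)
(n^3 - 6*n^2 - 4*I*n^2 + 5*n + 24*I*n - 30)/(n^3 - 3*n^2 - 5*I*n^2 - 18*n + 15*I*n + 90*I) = (n + I)/(n + 3)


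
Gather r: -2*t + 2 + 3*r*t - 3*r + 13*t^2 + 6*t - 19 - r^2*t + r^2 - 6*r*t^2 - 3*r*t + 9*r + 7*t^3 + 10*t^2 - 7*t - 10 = r^2*(1 - t) + r*(6 - 6*t^2) + 7*t^3 + 23*t^2 - 3*t - 27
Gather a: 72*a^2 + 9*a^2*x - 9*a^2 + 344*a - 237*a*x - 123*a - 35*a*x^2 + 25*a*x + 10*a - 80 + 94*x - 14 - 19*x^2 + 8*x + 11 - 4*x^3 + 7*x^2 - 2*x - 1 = a^2*(9*x + 63) + a*(-35*x^2 - 212*x + 231) - 4*x^3 - 12*x^2 + 100*x - 84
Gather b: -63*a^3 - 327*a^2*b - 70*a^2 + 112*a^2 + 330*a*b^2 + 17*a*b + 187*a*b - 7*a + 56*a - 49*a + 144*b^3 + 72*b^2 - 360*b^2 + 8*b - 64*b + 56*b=-63*a^3 + 42*a^2 + 144*b^3 + b^2*(330*a - 288) + b*(-327*a^2 + 204*a)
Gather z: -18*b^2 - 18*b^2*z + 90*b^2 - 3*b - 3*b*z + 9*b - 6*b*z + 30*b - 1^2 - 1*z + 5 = 72*b^2 + 36*b + z*(-18*b^2 - 9*b - 1) + 4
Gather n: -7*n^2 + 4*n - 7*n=-7*n^2 - 3*n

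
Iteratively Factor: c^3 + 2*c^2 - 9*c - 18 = (c + 2)*(c^2 - 9) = (c + 2)*(c + 3)*(c - 3)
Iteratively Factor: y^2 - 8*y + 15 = (y - 5)*(y - 3)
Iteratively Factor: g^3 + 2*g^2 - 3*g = (g)*(g^2 + 2*g - 3) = g*(g + 3)*(g - 1)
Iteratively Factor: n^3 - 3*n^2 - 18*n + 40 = (n - 2)*(n^2 - n - 20) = (n - 2)*(n + 4)*(n - 5)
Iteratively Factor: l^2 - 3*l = (l - 3)*(l)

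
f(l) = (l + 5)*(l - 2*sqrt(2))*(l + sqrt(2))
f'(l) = (l + 5)*(l - 2*sqrt(2)) + (l + 5)*(l + sqrt(2)) + (l - 2*sqrt(2))*(l + sqrt(2)) = 3*l^2 - 2*sqrt(2)*l + 10*l - 5*sqrt(2) - 4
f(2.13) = -17.65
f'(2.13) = 17.82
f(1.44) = -25.52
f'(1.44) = 5.48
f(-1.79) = 5.57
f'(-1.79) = -14.30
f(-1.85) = 6.42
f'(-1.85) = -14.07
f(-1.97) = 8.08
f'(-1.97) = -13.56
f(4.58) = 100.58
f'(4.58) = 84.70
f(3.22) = 14.92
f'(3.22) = 43.13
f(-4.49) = 11.48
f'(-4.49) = 17.21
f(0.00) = -20.00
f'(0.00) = -11.07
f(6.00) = 258.66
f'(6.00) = 139.96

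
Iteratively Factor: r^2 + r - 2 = (r + 2)*(r - 1)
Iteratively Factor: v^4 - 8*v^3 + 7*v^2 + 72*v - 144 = (v - 3)*(v^3 - 5*v^2 - 8*v + 48) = (v - 4)*(v - 3)*(v^2 - v - 12) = (v - 4)^2*(v - 3)*(v + 3)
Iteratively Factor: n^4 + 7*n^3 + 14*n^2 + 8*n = (n + 1)*(n^3 + 6*n^2 + 8*n) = n*(n + 1)*(n^2 + 6*n + 8) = n*(n + 1)*(n + 4)*(n + 2)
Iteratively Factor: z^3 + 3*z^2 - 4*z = (z + 4)*(z^2 - z) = z*(z + 4)*(z - 1)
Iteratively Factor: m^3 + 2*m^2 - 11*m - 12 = (m + 1)*(m^2 + m - 12) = (m + 1)*(m + 4)*(m - 3)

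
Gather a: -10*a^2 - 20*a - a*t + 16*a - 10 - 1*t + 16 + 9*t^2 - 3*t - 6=-10*a^2 + a*(-t - 4) + 9*t^2 - 4*t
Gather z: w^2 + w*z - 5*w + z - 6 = w^2 - 5*w + z*(w + 1) - 6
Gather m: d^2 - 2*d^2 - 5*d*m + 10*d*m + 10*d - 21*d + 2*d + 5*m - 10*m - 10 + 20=-d^2 - 9*d + m*(5*d - 5) + 10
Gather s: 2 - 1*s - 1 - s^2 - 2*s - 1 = -s^2 - 3*s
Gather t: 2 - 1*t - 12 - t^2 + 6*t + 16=-t^2 + 5*t + 6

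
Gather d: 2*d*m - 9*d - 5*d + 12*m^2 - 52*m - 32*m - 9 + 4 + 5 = d*(2*m - 14) + 12*m^2 - 84*m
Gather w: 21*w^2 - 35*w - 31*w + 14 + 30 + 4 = 21*w^2 - 66*w + 48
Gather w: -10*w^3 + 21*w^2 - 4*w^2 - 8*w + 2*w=-10*w^3 + 17*w^2 - 6*w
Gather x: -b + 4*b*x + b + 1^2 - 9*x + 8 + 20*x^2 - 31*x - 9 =20*x^2 + x*(4*b - 40)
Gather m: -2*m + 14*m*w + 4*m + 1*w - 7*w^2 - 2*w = m*(14*w + 2) - 7*w^2 - w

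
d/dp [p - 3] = 1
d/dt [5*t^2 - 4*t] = 10*t - 4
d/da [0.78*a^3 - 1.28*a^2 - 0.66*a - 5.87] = 2.34*a^2 - 2.56*a - 0.66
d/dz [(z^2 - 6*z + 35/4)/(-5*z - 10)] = (-4*z^2 - 16*z + 83)/(20*(z^2 + 4*z + 4))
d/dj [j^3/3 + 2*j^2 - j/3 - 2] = j^2 + 4*j - 1/3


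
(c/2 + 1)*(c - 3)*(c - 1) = c^3/2 - c^2 - 5*c/2 + 3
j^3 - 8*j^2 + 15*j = j*(j - 5)*(j - 3)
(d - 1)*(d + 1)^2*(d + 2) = d^4 + 3*d^3 + d^2 - 3*d - 2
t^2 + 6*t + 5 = (t + 1)*(t + 5)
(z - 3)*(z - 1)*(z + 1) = z^3 - 3*z^2 - z + 3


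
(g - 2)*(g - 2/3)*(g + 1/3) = g^3 - 7*g^2/3 + 4*g/9 + 4/9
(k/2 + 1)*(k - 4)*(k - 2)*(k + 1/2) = k^4/2 - 7*k^3/4 - 3*k^2 + 7*k + 4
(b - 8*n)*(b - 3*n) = b^2 - 11*b*n + 24*n^2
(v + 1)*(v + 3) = v^2 + 4*v + 3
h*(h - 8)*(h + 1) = h^3 - 7*h^2 - 8*h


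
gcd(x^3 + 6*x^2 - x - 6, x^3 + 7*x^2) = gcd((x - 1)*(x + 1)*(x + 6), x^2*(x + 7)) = 1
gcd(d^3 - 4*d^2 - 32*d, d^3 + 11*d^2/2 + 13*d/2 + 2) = d + 4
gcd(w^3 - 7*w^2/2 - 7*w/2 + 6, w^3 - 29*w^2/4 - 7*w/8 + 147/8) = w + 3/2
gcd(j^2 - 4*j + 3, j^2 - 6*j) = 1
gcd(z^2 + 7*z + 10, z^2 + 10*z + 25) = z + 5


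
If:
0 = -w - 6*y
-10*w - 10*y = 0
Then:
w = 0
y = 0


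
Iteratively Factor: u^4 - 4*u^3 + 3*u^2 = (u - 3)*(u^3 - u^2) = (u - 3)*(u - 1)*(u^2) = u*(u - 3)*(u - 1)*(u)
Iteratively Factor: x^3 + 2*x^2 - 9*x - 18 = (x + 3)*(x^2 - x - 6) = (x - 3)*(x + 3)*(x + 2)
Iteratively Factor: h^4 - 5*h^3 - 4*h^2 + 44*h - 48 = (h - 4)*(h^3 - h^2 - 8*h + 12) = (h - 4)*(h - 2)*(h^2 + h - 6) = (h - 4)*(h - 2)*(h + 3)*(h - 2)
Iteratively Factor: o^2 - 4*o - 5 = (o - 5)*(o + 1)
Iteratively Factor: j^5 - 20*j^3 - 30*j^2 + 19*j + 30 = (j + 3)*(j^4 - 3*j^3 - 11*j^2 + 3*j + 10) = (j - 5)*(j + 3)*(j^3 + 2*j^2 - j - 2) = (j - 5)*(j - 1)*(j + 3)*(j^2 + 3*j + 2) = (j - 5)*(j - 1)*(j + 2)*(j + 3)*(j + 1)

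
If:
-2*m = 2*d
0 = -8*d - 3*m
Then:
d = 0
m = 0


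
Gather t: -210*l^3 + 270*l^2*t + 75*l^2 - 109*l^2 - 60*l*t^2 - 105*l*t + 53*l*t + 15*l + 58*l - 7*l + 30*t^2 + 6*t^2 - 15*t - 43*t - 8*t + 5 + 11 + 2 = -210*l^3 - 34*l^2 + 66*l + t^2*(36 - 60*l) + t*(270*l^2 - 52*l - 66) + 18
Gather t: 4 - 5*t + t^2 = t^2 - 5*t + 4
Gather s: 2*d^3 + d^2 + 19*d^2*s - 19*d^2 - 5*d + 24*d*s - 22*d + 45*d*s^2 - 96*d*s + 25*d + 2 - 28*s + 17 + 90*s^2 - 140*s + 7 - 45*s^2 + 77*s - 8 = 2*d^3 - 18*d^2 - 2*d + s^2*(45*d + 45) + s*(19*d^2 - 72*d - 91) + 18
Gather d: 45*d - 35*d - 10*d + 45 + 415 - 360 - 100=0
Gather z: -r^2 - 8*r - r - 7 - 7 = -r^2 - 9*r - 14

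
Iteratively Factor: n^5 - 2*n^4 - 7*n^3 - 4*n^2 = (n + 1)*(n^4 - 3*n^3 - 4*n^2) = (n - 4)*(n + 1)*(n^3 + n^2) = n*(n - 4)*(n + 1)*(n^2 + n) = n*(n - 4)*(n + 1)^2*(n)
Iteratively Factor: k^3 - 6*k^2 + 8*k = (k - 4)*(k^2 - 2*k) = k*(k - 4)*(k - 2)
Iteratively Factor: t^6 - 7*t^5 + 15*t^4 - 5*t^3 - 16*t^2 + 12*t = (t - 2)*(t^5 - 5*t^4 + 5*t^3 + 5*t^2 - 6*t) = t*(t - 2)*(t^4 - 5*t^3 + 5*t^2 + 5*t - 6) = t*(t - 2)^2*(t^3 - 3*t^2 - t + 3) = t*(t - 2)^2*(t + 1)*(t^2 - 4*t + 3) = t*(t - 2)^2*(t - 1)*(t + 1)*(t - 3)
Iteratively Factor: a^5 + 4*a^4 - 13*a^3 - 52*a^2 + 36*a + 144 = (a + 2)*(a^4 + 2*a^3 - 17*a^2 - 18*a + 72) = (a - 3)*(a + 2)*(a^3 + 5*a^2 - 2*a - 24) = (a - 3)*(a - 2)*(a + 2)*(a^2 + 7*a + 12) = (a - 3)*(a - 2)*(a + 2)*(a + 4)*(a + 3)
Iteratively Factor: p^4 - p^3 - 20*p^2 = (p + 4)*(p^3 - 5*p^2) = (p - 5)*(p + 4)*(p^2) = p*(p - 5)*(p + 4)*(p)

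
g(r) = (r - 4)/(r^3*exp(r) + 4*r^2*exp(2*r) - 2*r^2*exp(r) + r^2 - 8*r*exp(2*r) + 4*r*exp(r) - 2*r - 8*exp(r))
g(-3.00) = -0.59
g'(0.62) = -0.28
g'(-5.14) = -0.07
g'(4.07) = 0.00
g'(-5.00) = -0.07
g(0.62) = 0.14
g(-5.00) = -0.27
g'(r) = (r - 4)*(-r^3*exp(r) - 8*r^2*exp(2*r) - r^2*exp(r) + 8*r*exp(2*r) - 2*r + 8*exp(2*r) + 4*exp(r) + 2)/(r^3*exp(r) + 4*r^2*exp(2*r) - 2*r^2*exp(r) + r^2 - 8*r*exp(2*r) + 4*r*exp(r) - 2*r - 8*exp(r))^2 + 1/(r^3*exp(r) + 4*r^2*exp(2*r) - 2*r^2*exp(r) + r^2 - 8*r*exp(2*r) + 4*r*exp(r) - 2*r - 8*exp(r)) = (r^3*exp(r) + 4*r^2*exp(2*r) - 2*r^2*exp(r) + r^2 - 8*r*exp(2*r) + 4*r*exp(r) - 2*r - (r - 4)*(r^3*exp(r) + 8*r^2*exp(2*r) + r^2*exp(r) - 8*r*exp(2*r) + 2*r - 8*exp(2*r) - 4*exp(r) - 2) - 8*exp(r))/(r^3*exp(r) + 4*r^2*exp(2*r) - 2*r^2*exp(r) + r^2 - 8*r*exp(2*r) + 4*r*exp(r) - 2*r - 8*exp(r))^2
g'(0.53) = -0.35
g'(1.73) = 0.03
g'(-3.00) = -0.35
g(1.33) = 0.04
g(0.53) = 0.17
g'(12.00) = 0.00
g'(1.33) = -0.05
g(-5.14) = -0.26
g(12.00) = 0.00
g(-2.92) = -0.62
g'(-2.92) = -0.39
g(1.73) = 0.03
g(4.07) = 0.00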